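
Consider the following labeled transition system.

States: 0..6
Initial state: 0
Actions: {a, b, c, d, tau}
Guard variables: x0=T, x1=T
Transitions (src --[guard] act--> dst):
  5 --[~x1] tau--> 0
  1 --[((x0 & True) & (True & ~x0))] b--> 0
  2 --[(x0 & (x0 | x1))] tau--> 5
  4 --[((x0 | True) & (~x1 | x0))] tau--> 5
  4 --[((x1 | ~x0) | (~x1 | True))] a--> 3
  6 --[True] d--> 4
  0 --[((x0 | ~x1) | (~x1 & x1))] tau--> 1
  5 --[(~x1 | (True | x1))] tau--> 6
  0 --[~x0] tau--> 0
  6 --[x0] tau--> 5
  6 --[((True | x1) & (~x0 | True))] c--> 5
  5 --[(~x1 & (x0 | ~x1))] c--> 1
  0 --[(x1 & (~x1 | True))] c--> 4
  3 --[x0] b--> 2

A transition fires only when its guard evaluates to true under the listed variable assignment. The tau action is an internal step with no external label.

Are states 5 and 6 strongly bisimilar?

Bisimulation quotient by refinement:
  round 0: {{0,1,2,3,4,5,6}}
  round 1: {{0},{1},{2,5},{3},{4},{6}}
  round 2: {{0},{1},{2},{3},{4},{5},{6}}
stable after 3 split(s): 7 block(s)
5∈{5}, 6∈{6}

Answer: NOT BISIMILAR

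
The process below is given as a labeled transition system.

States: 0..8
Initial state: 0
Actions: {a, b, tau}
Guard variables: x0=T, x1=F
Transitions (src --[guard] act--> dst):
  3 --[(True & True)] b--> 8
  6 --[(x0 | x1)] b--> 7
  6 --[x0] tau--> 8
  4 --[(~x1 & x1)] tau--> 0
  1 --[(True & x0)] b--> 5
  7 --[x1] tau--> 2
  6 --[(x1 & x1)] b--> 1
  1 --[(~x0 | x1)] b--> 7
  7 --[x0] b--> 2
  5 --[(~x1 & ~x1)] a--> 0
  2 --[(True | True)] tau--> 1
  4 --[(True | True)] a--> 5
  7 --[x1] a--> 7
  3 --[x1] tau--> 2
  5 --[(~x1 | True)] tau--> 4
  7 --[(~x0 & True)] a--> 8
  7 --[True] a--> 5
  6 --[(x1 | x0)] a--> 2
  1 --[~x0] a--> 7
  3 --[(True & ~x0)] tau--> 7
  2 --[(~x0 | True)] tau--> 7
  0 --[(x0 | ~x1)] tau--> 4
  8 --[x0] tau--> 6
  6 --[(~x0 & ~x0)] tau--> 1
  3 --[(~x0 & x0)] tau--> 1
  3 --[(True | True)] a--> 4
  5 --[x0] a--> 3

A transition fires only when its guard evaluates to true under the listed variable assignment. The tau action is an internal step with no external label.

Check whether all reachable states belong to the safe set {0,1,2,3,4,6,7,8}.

Inv-set: {0,1,2,3,4,6,7,8}
Reach set: {0,1,2,3,4,5,6,7,8}
  0: safe
  1: safe
  2: safe
  3: safe
  4: safe
  5: ✗ unsafe
  6: safe
  7: safe
  8: safe
witness against invariant: tau·a → 5

Answer: INVARIANT VIOLATED at state 5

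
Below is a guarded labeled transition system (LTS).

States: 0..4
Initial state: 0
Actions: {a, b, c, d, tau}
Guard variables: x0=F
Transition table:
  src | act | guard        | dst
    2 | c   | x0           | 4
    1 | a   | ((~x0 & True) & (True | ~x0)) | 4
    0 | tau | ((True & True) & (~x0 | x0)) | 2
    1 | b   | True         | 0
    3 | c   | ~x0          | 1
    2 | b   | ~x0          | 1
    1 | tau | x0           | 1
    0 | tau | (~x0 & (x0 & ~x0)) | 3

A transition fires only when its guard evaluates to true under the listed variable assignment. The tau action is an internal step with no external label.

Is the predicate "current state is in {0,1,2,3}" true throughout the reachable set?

Inv-set: {0,1,2,3}
Reachable = {0,1,2,4}
  0: ✓
  1: ✓
  2: ✓
  4: outside
witness against invariant: tau·b·a → 4

Answer: INVARIANT VIOLATED at state 4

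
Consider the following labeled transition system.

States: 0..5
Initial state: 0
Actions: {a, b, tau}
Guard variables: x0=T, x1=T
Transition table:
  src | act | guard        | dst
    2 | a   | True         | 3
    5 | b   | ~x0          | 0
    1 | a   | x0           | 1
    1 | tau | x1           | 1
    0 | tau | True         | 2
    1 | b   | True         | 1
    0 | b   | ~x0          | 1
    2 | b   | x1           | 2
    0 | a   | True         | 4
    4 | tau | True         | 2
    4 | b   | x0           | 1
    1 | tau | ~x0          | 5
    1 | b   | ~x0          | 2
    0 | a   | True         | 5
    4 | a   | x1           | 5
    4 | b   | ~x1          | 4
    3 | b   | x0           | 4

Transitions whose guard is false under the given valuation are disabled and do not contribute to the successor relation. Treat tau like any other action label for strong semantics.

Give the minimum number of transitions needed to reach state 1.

Answer: 2

Working:
Breadth-first toward 1:
  depth 0: {0}
  depth 1: {2,4,5}
  depth 2: {1,3}
depth(1)=2, e.g. a·b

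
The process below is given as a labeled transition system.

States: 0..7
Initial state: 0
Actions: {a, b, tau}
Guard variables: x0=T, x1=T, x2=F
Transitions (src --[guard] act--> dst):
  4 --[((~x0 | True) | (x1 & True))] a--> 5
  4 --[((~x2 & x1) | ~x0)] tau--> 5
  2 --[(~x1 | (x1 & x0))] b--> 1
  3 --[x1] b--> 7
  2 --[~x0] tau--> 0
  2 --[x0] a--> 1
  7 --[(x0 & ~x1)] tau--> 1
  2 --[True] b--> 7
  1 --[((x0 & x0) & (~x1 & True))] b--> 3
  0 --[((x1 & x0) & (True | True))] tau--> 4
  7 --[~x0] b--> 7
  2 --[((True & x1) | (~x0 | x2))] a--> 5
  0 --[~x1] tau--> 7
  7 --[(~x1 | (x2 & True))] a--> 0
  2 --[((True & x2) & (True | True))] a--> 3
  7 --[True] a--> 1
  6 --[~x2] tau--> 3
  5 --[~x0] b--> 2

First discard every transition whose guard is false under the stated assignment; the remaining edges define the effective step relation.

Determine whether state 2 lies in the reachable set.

Answer: UNREACHABLE

Analysis:
Guard filter leaves 10 enabled edge(s).
depth 0: {0}
depth 1: {4}  cumulative {0,4}
depth 2: {5}  cumulative {0,4,5}
Reachable = {0,4,5}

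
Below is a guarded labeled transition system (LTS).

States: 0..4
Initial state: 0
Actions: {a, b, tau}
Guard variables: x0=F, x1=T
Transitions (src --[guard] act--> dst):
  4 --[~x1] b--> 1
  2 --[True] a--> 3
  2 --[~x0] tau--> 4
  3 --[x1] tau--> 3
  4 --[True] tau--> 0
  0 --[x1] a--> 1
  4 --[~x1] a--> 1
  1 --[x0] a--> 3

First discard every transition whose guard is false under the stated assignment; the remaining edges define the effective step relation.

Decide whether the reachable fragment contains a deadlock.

Answer: DEADLOCK at state 1

Trace:
Reachable = {0,1}
  0: a→1  [1 out]
  1: ∅  [STUCK]
Path to 1: a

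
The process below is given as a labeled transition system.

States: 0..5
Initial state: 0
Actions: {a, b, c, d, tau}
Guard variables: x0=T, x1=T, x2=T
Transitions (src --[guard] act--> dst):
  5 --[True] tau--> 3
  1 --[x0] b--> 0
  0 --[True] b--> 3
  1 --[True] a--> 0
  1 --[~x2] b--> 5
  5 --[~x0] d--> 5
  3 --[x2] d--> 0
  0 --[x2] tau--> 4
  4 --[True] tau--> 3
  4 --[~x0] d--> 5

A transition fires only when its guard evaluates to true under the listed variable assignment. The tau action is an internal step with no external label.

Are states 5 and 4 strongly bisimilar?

Answer: BISIMILAR

Trace:
Bisimulation quotient by refinement:
  P[0] = {{0,1,2,3,4,5}}
  P[1] = {{0},{1},{2},{3},{4,5}}
5 equivalence class(es) (converged in 2)
[5]={4,5}  [4]={4,5}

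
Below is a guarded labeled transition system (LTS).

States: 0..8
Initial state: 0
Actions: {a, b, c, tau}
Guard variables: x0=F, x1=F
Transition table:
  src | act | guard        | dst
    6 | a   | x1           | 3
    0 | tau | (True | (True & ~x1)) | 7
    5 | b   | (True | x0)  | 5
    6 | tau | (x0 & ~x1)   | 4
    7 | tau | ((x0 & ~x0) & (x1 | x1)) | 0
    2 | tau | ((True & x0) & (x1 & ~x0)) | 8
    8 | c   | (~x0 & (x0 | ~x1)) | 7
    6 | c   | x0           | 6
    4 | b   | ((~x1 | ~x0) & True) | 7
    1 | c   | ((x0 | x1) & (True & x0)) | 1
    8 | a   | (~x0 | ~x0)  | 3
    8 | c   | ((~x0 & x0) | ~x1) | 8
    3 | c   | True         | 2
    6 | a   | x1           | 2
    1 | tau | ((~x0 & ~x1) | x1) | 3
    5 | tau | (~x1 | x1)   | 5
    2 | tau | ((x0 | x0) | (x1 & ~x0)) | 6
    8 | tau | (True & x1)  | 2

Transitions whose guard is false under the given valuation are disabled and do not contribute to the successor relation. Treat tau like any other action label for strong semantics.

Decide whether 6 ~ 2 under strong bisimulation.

Answer: BISIMILAR

Analysis:
Compute ~ classes (split until stable):
  P[0] = {{0,1,2,3,4,5,6,7,8}}
  P[1] = {{0,1},{2,6,7},{3},{4},{5},{8}}
  P[2] = {{0},{1},{2,6,7},{3},{4},{5},{8}}
7 equivalence class(es) (converged in 3)
class of 6: {2,6,7}; class of 2: {2,6,7}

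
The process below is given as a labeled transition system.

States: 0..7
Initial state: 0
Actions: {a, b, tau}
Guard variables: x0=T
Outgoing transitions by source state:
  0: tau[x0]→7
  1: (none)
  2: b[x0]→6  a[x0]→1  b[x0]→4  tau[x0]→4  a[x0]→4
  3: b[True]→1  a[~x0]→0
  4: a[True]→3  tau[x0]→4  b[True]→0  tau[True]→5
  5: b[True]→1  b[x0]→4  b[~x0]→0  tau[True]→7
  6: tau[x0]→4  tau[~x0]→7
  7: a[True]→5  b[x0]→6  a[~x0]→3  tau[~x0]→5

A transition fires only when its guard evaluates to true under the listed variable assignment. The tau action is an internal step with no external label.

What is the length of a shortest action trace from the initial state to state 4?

Layered search for 4:
  depth 0: {0}
  depth 1: {7}
  depth 2: {5,6}
  depth 3: {1,4}
first hit 4 at d=3 via tau·a·b

Answer: 3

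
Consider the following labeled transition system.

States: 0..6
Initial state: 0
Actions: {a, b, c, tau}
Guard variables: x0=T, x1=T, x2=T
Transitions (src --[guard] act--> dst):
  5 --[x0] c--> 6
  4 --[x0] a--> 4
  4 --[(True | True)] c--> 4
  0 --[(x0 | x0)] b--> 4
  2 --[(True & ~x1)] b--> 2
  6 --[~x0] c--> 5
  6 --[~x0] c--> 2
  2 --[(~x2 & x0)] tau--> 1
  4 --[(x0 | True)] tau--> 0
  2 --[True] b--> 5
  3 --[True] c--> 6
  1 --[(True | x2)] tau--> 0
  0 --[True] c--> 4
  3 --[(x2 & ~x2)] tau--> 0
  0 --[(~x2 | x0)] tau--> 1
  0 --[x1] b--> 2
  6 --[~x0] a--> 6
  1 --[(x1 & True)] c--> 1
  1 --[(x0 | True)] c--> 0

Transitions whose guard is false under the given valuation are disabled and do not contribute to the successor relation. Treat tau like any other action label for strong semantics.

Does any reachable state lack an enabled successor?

Answer: DEADLOCK at state 6

Working:
R = {0,1,2,4,5,6}
  0: b→2  b→4  c→4  tau→1  [deg 4]
  1: c→0  c→1  tau→0  [deg 3]
  2: b→5  [deg 1]
  4: a→4  c→4  tau→0  [deg 3]
  5: c→6  [deg 1]
  6: ∅  [no exit]
trace reaching 6: b·b·c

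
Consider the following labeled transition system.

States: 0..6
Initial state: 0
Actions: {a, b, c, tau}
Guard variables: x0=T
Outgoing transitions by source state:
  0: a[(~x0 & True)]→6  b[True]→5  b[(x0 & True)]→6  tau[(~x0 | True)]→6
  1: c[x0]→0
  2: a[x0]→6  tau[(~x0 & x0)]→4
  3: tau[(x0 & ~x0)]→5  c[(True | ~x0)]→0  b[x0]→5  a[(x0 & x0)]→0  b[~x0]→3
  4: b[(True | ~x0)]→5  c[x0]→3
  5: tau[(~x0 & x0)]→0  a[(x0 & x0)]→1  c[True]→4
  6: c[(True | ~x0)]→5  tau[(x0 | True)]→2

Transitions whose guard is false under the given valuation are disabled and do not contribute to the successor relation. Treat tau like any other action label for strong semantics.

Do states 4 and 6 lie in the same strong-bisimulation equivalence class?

Refine partition for ~:
  π0 = {{0,1,2,3,4,5,6}}
  π1 = {{0},{1},{2},{3},{4},{5},{6}}
stable after 2 split(s): 7 block(s)
class of 4: {4}; class of 6: {6}

Answer: NOT BISIMILAR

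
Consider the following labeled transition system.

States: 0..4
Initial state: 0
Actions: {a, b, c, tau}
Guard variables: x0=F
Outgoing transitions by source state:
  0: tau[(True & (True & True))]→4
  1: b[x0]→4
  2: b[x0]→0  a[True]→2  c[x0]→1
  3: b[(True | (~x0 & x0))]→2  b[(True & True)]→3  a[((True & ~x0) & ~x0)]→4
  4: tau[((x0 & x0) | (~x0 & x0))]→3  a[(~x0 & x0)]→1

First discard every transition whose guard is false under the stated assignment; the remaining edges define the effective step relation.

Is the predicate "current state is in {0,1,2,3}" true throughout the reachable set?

Answer: INVARIANT VIOLATED at state 4

Trace:
Allowed set {0,1,2,3}
R = {0,4}
  0: safe
  4: ✗ unsafe
witness against invariant: tau → 4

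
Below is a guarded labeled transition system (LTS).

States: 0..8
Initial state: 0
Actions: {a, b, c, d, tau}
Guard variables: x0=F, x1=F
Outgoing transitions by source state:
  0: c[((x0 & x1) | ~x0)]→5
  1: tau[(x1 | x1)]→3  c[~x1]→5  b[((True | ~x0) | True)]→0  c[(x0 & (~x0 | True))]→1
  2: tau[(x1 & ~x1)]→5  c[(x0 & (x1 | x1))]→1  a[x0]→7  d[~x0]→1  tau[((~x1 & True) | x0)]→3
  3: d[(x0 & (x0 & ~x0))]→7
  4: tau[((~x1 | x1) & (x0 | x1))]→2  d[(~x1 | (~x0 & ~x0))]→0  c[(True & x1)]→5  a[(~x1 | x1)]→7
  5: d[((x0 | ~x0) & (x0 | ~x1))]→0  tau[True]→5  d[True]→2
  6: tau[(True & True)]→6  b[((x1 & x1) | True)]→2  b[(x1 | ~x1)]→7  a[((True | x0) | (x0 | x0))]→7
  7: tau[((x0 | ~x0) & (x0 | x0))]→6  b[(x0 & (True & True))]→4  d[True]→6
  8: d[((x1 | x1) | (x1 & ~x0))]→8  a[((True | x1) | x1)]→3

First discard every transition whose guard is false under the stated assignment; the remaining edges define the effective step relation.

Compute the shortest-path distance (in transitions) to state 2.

Answer: 2

Trace:
Layered search for 2:
  Layer 0: {0}
  Layer 1: {5}
  Layer 2: {2}
depth(2)=2, e.g. c·d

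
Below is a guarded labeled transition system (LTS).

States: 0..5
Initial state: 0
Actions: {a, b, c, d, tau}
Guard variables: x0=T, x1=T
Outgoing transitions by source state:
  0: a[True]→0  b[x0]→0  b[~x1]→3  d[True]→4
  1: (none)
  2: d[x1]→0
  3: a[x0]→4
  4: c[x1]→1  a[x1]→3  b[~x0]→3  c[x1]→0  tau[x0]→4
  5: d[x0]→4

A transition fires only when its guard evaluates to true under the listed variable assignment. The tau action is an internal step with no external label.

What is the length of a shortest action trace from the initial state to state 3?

Answer: 2

Working:
BFS to 3:
  depth 0: {0}
  depth 1: {4}
  depth 2: {1,3}
depth(3)=2, e.g. d·a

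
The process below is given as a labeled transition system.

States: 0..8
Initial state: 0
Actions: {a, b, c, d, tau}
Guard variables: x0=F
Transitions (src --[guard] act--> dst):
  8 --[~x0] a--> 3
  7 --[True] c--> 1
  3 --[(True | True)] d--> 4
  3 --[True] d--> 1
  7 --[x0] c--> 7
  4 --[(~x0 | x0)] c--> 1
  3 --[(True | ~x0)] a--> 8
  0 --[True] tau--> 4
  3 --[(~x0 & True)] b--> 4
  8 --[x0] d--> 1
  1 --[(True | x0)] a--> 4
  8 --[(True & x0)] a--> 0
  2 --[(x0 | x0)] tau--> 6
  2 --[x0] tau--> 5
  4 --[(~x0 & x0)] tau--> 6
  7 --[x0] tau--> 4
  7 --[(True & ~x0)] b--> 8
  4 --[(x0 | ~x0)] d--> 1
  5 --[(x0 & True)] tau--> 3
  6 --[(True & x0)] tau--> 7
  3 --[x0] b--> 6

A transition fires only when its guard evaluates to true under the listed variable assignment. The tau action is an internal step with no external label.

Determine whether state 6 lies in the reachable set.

Answer: UNREACHABLE

Analysis:
Guard filter leaves 11 enabled edge(s).
L0 = {0}
L1 = {4}  cumulative {0,4}
L2 = {1}  cumulative {0,1,4}
Reach set: {0,1,4}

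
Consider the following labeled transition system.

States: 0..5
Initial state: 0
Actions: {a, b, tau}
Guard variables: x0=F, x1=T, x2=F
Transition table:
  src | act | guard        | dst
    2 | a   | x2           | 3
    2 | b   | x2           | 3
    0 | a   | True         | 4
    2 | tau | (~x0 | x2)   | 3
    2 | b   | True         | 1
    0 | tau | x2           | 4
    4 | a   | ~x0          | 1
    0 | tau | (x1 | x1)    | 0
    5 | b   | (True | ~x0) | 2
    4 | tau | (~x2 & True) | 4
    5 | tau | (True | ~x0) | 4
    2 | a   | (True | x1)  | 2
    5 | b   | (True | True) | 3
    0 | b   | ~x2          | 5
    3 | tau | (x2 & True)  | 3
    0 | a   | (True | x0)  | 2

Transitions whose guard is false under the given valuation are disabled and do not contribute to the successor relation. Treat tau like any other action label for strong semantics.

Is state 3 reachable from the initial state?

Answer: REACHABLE

Trace:
Guard filter leaves 12 enabled edge(s).
Layer 0: {0}
Layer 1: {2,4,5}  cumulative {0,2,4,5}
Layer 2: {1,3}  cumulative {0,1,2,3,4,5}
Reach set: {0,1,2,3,4,5}
Path to 3: a·tau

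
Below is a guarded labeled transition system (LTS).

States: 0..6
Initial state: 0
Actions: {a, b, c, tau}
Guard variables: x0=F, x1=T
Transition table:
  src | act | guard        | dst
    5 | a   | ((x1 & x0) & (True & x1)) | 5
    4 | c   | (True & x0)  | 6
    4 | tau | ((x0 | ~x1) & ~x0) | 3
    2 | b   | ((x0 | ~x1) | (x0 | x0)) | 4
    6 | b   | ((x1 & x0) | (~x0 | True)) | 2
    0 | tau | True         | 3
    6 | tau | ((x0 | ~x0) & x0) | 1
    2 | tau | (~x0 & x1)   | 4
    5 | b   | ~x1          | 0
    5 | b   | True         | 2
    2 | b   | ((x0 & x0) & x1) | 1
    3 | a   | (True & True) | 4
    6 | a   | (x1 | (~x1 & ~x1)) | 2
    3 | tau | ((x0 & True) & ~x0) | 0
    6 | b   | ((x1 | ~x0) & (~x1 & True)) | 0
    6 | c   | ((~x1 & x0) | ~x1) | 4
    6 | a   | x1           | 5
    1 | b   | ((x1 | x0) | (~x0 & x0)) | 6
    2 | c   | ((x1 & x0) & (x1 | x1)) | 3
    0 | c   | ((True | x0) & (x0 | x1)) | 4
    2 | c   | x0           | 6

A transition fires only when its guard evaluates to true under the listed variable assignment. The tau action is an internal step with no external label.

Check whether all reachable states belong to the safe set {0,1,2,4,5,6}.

Answer: INVARIANT VIOLATED at state 3

Analysis:
Allowed set {0,1,2,4,5,6}
Reachable = {0,3,4}
  0: ok
  3: VIOLATES
  4: ok
counterexample path to 3: tau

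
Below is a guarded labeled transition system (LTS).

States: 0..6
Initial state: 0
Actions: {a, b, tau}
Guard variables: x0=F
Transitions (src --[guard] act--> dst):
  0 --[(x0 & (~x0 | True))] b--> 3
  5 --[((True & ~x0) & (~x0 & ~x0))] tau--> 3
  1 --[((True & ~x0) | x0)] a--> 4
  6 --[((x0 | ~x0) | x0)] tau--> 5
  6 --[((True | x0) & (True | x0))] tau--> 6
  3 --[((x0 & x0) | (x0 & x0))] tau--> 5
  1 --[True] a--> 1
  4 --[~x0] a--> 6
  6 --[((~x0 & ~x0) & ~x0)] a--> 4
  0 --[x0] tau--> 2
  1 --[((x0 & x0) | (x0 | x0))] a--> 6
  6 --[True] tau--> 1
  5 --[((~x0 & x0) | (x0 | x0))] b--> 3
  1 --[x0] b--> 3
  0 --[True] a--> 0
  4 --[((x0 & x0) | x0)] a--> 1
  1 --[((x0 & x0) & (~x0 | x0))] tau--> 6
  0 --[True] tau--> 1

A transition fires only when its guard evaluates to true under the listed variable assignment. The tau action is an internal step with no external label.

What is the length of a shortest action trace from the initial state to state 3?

Breadth-first toward 3:
  Layer 0: {0}
  Layer 1: {1}
  Layer 2: {4}
  Layer 3: {6}
  Layer 4: {5}
  Layer 5: {3}
3 enters at depth 5; path tau·a·a·tau·tau

Answer: 5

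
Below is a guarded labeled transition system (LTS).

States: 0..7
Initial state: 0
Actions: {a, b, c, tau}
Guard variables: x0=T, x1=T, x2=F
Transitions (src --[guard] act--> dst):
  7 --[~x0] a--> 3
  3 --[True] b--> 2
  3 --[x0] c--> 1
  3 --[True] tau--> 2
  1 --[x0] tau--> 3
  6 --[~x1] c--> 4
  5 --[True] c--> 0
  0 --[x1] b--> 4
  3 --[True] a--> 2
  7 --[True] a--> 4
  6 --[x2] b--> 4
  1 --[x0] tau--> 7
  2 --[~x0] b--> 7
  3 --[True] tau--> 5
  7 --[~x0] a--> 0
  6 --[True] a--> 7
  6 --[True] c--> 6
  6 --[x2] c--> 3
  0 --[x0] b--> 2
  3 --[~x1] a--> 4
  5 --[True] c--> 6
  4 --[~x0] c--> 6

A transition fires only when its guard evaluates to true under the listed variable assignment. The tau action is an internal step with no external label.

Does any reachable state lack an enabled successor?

Reach set: {0,2,4}
  0: b→2  b→4  [2 out]
  2: ∅  [no exit]
  4: ∅  [no exit]
Path to 2: b

Answer: DEADLOCK at state 2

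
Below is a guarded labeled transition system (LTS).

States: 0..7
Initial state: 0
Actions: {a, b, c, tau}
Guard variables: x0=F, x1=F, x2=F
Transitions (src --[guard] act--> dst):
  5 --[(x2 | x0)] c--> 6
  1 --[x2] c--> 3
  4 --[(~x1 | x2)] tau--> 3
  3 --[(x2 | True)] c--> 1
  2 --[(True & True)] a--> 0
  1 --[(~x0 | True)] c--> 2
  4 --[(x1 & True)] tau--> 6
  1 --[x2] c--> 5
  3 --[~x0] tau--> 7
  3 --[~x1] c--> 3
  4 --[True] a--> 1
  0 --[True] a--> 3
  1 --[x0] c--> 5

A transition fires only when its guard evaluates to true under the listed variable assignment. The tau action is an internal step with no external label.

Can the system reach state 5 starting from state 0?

Answer: UNREACHABLE

Working:
8 transition(s) survive guard evaluation.
L0 = {0}
L1 = {3}  total {0,3}
L2 = {1,7}  total {0,1,3,7}
L3 = {2}  total {0,1,2,3,7}
R = {0,1,2,3,7}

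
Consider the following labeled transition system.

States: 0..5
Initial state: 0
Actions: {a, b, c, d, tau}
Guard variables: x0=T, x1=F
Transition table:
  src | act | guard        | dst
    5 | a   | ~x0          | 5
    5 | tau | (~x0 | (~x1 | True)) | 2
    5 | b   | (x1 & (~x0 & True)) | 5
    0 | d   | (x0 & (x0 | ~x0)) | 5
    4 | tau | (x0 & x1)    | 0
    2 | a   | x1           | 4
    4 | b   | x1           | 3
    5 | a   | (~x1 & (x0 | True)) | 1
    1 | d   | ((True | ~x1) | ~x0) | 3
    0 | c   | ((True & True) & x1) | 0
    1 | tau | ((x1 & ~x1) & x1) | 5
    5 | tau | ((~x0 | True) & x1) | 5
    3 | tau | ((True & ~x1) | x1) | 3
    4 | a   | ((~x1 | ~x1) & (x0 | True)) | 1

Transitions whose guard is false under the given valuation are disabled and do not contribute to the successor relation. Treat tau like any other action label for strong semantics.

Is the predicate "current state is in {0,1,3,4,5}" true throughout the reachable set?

Safe = {0,1,3,4,5}
Reachable = {0,1,2,3,5}
  0: safe
  1: safe
  2: outside
  3: safe
  5: safe
witness against invariant: d·tau → 2

Answer: INVARIANT VIOLATED at state 2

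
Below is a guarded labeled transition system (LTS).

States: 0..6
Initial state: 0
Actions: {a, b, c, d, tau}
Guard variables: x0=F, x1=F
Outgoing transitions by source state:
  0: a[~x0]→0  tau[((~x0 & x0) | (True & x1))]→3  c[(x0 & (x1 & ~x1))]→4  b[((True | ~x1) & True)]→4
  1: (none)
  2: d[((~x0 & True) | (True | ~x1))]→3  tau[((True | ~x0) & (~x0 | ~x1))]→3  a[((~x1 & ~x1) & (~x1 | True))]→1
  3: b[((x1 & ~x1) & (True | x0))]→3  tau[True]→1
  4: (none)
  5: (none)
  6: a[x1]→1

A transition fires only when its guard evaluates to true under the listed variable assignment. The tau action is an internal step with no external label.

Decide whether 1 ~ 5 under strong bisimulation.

Refine partition for ~:
  P[0] = {{0,1,2,3,4,5,6}}
  P[1] = {{0},{1,4,5,6},{2},{3}}
Fixed point at round 2; 4 class(es).
[1]={1,4,5,6}  [5]={1,4,5,6}

Answer: BISIMILAR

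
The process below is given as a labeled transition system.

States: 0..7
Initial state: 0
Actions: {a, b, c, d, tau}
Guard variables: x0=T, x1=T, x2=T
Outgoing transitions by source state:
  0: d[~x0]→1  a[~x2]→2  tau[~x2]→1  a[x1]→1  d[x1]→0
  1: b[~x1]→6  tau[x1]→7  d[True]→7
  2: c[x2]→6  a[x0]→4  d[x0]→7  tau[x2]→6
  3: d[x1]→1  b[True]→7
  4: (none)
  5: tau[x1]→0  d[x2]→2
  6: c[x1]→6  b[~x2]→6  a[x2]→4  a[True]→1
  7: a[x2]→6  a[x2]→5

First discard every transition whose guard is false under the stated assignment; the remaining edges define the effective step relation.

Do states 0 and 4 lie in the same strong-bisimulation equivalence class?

Bisimulation quotient by refinement:
  round 0: {{0,1,2,3,4,5,6,7}}
  round 1: {{0},{1,5},{2},{3},{4},{6},{7}}
  round 2: {{0},{1},{2},{3},{4},{5},{6},{7}}
8 equivalence class(es) (converged in 3)
class of 0: {0}; class of 4: {4}

Answer: NOT BISIMILAR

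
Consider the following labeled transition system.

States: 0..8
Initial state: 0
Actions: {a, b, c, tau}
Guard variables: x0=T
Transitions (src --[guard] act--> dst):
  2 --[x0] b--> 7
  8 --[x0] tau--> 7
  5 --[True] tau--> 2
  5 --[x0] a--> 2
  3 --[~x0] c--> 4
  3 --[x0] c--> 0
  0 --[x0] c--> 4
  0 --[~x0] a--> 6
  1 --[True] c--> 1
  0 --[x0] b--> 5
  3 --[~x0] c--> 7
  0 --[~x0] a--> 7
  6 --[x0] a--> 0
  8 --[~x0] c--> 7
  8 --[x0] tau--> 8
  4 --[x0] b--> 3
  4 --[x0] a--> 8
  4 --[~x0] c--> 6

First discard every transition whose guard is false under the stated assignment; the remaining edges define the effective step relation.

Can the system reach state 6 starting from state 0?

Answer: UNREACHABLE

Working:
12 transition(s) survive guard evaluation.
depth 0: {0}
depth 1: {4,5}  cumulative {0,4,5}
depth 2: {2,3,8}  cumulative {0,2,3,4,5,8}
depth 3: {7}  cumulative {0,2,3,4,5,7,8}
R = {0,2,3,4,5,7,8}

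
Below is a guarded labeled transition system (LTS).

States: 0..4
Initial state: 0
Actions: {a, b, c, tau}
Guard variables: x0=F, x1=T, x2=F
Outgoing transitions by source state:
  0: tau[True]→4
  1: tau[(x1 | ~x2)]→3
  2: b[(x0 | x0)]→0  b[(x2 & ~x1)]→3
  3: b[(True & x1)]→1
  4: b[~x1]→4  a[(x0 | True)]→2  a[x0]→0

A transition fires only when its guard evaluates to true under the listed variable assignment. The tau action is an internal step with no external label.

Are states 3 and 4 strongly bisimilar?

Answer: NOT BISIMILAR

Trace:
Bisimulation quotient by refinement:
  π0 = {{0,1,2,3,4}}
  π1 = {{0,1},{2},{3},{4}}
  π2 = {{0},{1},{2},{3},{4}}
Fixed point at round 3; 5 class(es).
class of 3: {3}; class of 4: {4}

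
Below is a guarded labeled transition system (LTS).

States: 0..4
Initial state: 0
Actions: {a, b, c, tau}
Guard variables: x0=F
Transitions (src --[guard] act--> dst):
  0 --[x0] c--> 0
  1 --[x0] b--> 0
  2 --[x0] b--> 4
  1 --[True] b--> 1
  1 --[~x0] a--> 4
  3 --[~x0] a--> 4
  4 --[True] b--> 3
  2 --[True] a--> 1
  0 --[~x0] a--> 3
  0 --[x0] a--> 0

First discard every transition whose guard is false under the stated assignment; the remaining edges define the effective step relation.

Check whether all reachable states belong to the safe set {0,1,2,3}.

Safe = {0,1,2,3}
R = {0,3,4}
  0: ✓
  3: ✓
  4: VIOLATES
counterexample path to 4: a·a

Answer: INVARIANT VIOLATED at state 4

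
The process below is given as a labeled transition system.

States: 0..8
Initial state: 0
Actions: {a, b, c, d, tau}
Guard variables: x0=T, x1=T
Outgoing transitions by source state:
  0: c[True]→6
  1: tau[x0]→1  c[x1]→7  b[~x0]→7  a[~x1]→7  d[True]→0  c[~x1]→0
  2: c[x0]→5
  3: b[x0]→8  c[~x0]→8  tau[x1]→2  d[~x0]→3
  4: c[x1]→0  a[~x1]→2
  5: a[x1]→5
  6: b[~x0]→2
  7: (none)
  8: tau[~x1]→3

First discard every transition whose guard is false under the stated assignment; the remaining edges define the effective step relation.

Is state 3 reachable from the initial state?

After dropping false guards: 9 live edges.
depth 0: {0}
depth 1: {6}  now seen {0,6}
Reach set: {0,6}

Answer: UNREACHABLE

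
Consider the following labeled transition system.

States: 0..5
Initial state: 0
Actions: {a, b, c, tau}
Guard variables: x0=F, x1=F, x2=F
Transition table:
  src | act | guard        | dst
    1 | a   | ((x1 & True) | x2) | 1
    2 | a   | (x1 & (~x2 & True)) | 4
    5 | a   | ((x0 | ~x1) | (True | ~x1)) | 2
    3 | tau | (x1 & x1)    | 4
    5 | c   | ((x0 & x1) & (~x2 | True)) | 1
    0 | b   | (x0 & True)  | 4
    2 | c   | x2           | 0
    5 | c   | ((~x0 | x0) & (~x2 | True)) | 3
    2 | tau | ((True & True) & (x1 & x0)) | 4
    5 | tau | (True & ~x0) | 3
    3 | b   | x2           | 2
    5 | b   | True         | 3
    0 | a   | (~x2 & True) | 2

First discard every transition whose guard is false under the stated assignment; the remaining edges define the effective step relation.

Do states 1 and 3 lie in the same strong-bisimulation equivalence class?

Answer: BISIMILAR

Working:
Compute ~ classes (split until stable):
  π0 = {{0,1,2,3,4,5}}
  π1 = {{0},{1,2,3,4},{5}}
stable after 2 split(s): 3 block(s)
1∈{1,2,3,4}, 3∈{1,2,3,4}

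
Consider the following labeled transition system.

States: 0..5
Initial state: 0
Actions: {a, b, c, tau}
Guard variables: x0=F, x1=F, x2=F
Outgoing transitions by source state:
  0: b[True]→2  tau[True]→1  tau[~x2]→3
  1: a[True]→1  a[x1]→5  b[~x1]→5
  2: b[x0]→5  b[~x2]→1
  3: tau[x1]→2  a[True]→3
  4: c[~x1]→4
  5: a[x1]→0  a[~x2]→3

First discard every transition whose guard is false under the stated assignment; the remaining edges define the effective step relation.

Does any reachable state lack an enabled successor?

R = {0,1,2,3,5}
  0: b→2  tau→1  tau→3  [3 out]
  1: a→1  b→5  [2 out]
  2: b→1  [1 out]
  3: a→3  [1 out]
  5: a→3  [1 out]

Answer: DEADLOCK-FREE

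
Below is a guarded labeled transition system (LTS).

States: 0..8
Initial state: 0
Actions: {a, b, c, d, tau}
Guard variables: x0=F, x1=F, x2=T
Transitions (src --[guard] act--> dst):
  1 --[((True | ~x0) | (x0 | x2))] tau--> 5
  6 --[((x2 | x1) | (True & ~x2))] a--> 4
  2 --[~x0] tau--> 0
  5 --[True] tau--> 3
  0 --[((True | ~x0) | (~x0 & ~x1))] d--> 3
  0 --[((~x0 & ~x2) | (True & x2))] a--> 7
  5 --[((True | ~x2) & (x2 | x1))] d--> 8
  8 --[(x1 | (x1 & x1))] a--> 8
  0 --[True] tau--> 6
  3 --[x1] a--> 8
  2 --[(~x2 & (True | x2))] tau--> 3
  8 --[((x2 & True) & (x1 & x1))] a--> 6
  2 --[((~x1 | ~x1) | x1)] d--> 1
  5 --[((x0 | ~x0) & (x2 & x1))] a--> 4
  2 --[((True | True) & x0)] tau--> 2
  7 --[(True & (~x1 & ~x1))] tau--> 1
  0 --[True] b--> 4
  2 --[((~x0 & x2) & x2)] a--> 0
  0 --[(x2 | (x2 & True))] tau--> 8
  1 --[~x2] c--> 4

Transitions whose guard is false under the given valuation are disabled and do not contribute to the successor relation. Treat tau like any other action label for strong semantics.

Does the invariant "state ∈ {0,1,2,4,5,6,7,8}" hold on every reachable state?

Answer: INVARIANT VIOLATED at state 3

Analysis:
Safe = {0,1,2,4,5,6,7,8}
R = {0,1,3,4,5,6,7,8}
  0: safe
  1: safe
  3: outside
  4: safe
  5: safe
  6: safe
  7: safe
  8: safe
reach 3 via d — violates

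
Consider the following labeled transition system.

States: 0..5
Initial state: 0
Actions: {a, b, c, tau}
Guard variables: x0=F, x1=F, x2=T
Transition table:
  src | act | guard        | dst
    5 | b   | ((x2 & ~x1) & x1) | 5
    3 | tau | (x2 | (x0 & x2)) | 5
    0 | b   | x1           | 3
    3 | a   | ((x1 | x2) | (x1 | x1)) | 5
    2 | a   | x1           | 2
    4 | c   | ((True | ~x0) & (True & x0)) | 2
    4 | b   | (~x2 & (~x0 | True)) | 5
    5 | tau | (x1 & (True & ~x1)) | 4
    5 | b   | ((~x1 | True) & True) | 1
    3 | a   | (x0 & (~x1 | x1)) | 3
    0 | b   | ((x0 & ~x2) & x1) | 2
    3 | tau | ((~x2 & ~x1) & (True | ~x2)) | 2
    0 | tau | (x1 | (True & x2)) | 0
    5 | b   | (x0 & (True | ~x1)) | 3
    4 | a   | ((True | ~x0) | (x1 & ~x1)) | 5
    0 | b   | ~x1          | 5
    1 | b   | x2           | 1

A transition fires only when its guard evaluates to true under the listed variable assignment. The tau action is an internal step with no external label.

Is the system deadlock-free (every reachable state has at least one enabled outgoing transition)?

Answer: DEADLOCK-FREE

Analysis:
Reach set: {0,1,5}
  0: b→5  tau→0  [deg 2]
  1: b→1  [deg 1]
  5: b→1  [deg 1]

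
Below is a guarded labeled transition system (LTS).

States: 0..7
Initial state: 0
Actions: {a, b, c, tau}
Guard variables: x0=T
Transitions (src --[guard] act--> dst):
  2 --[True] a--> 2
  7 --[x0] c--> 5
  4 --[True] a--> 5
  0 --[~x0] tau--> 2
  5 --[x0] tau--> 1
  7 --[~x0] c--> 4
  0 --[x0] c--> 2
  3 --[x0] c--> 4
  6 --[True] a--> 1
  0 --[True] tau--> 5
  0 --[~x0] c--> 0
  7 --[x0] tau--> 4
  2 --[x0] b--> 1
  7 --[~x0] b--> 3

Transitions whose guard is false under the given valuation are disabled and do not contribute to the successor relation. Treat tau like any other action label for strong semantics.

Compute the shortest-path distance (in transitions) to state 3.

Answer: UNREACHABLE

Trace:
Breadth-first toward 3:
  L0 = {0}
  L1 = {2,5}
  L2 = {1}
3 never appears.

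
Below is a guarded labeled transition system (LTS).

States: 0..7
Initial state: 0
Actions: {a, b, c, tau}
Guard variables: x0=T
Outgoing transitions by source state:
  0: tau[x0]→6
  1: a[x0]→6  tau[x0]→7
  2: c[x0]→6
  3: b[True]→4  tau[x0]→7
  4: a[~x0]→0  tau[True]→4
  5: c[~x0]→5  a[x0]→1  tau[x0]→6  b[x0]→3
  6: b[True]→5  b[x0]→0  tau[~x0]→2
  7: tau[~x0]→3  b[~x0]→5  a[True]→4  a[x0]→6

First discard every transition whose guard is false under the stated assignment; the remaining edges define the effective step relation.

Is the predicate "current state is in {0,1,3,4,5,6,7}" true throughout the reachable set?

Answer: INVARIANT HOLDS

Trace:
Allowed set {0,1,3,4,5,6,7}
R = {0,1,3,4,5,6,7}
  0: safe
  1: safe
  3: safe
  4: safe
  5: safe
  6: safe
  7: safe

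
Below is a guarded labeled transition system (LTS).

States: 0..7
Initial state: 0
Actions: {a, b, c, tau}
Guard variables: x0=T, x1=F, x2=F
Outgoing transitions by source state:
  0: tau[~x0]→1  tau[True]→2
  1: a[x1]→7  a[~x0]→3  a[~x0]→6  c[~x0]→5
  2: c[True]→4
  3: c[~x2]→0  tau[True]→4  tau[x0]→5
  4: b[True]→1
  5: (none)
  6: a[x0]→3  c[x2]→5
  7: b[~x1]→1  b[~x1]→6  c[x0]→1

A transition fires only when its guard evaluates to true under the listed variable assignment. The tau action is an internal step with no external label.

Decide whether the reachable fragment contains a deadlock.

R = {0,1,2,4}
  0: tau→2  [1 exit(s)]
  1: ∅  [no exit]
  2: c→4  [1 exit(s)]
  4: b→1  [1 exit(s)]
trace reaching 1: tau·c·b

Answer: DEADLOCK at state 1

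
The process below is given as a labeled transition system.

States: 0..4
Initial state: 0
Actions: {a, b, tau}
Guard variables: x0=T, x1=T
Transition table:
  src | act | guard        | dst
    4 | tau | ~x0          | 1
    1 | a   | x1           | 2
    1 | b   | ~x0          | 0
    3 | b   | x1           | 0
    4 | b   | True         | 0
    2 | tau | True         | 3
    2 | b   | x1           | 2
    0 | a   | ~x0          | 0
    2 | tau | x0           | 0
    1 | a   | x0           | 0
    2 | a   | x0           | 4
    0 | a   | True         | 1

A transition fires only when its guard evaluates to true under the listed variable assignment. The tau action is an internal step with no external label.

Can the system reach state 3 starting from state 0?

Answer: REACHABLE

Trace:
9 transition(s) survive guard evaluation.
Layer 0: {0}
Layer 1: {1}  cumulative {0,1}
Layer 2: {2}  cumulative {0,1,2}
Layer 3: {3,4}  cumulative {0,1,2,3,4}
R = {0,1,2,3,4}
trace reaching 3: a·a·tau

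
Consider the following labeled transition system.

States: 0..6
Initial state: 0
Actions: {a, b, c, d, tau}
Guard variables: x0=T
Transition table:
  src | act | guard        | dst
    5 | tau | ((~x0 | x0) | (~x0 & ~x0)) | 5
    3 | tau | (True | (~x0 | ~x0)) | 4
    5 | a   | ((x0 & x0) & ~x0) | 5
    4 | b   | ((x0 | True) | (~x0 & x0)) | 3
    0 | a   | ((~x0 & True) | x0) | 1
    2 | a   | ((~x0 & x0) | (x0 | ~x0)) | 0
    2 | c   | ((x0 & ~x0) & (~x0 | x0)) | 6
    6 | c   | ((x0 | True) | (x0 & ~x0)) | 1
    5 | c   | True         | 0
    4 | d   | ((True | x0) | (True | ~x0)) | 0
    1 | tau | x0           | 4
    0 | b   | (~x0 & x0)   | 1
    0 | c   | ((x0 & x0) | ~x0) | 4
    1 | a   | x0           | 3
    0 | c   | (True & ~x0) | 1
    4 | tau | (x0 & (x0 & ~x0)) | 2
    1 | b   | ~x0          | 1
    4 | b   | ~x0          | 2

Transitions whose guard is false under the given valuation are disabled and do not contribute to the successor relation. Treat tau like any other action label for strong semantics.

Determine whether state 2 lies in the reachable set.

11 transition(s) survive guard evaluation.
Layer 0: {0}
Layer 1: {1,4}  cumulative {0,1,4}
Layer 2: {3}  cumulative {0,1,3,4}
Reach set: {0,1,3,4}

Answer: UNREACHABLE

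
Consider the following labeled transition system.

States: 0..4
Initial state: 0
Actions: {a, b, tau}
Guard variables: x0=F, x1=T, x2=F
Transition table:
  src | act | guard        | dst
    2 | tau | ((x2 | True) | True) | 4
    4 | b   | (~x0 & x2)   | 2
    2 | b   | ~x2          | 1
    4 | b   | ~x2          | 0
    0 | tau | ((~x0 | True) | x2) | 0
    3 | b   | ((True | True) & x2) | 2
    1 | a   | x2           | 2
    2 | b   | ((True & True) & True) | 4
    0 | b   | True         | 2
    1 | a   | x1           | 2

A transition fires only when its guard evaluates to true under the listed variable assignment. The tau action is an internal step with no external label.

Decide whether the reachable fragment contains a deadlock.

R = {0,1,2,4}
  0: b→2  tau→0  [2 exit(s)]
  1: a→2  [1 exit(s)]
  2: b→1  b→4  tau→4  [3 exit(s)]
  4: b→0  [1 exit(s)]

Answer: DEADLOCK-FREE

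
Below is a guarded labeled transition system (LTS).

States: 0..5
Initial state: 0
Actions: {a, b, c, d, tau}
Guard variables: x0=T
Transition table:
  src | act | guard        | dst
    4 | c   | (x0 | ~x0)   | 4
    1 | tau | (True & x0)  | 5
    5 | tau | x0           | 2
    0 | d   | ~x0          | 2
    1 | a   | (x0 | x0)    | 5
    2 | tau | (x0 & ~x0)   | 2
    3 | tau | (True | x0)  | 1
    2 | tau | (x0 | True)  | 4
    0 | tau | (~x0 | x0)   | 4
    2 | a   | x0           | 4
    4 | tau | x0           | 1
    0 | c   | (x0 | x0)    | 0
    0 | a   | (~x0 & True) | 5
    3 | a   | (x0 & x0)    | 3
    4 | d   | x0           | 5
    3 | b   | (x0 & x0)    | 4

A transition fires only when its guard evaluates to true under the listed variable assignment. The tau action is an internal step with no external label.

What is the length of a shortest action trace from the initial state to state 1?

Answer: 2

Analysis:
Breadth-first toward 1:
  Layer 0: {0}
  Layer 1: {4}
  Layer 2: {1,5}
first hit 1 at d=2 via tau·tau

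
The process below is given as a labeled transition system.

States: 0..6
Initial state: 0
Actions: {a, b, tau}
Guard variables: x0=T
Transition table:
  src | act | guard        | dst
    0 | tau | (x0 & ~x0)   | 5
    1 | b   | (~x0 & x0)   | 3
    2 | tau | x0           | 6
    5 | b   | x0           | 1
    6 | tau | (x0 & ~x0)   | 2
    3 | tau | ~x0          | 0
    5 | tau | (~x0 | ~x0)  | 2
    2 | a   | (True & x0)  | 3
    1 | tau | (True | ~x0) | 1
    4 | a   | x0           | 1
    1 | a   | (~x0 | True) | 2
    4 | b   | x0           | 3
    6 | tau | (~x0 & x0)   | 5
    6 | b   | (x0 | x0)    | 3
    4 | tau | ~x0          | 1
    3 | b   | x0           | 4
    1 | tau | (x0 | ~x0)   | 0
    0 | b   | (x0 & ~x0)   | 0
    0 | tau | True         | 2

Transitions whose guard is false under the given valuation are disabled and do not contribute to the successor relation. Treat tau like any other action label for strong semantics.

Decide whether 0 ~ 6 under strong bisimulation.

Compute ~ classes (split until stable):
  P[0] = {{0,1,2,3,4,5,6}}
  P[1] = {{0},{1,2},{3,5,6},{4}}
  P[2] = {{0},{1},{2},{3},{4},{5},{6}}
Fixed point at round 3; 7 class(es).
class of 0: {0}; class of 6: {6}

Answer: NOT BISIMILAR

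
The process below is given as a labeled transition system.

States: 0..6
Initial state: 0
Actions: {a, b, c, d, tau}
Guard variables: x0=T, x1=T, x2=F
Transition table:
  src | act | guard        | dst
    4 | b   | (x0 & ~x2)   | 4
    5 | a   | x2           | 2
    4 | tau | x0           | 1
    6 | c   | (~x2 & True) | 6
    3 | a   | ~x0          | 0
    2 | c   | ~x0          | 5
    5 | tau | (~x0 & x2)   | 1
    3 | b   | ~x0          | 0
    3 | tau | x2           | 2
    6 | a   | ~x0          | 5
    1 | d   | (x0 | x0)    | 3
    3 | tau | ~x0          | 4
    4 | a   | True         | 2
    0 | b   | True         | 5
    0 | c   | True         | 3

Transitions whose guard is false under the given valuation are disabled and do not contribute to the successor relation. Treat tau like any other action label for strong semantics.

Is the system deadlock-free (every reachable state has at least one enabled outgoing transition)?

Answer: DEADLOCK at state 3

Trace:
R = {0,3,5}
  0: b→5  c→3  [deg 2]
  3: ∅  [no exit]
  5: ∅  [no exit]
witness 3: c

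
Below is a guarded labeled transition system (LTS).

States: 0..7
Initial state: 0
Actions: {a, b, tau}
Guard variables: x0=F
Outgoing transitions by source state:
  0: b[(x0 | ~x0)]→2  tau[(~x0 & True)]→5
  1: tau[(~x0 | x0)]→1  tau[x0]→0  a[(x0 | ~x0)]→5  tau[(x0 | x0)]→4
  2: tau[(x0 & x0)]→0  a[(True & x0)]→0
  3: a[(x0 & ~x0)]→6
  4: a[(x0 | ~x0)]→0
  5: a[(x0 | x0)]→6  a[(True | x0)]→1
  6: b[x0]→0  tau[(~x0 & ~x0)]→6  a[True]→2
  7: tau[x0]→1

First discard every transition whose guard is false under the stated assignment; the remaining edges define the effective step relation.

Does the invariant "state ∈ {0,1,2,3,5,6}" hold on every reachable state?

Allowed set {0,1,2,3,5,6}
R = {0,1,2,5}
  0: safe
  1: safe
  2: safe
  5: safe

Answer: INVARIANT HOLDS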